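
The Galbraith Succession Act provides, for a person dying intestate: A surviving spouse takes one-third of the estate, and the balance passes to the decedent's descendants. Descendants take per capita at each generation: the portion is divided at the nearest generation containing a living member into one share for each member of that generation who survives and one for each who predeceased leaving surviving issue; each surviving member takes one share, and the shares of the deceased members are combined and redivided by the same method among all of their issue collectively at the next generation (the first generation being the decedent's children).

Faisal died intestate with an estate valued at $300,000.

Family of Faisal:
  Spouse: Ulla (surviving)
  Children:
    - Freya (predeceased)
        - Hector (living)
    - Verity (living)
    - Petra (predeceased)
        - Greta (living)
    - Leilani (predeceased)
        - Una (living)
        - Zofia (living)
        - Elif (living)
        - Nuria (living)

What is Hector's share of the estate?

Ulla takes one-third of $300,000 = $100,000. The remaining $200,000 passes to the descendants.
The descendants' portion ($200,000) is divided at the children's generation into 4 shares of $50,000. Verity takes $50,000. The 3 shares of the deceased (Freya, Petra, and Leilani) are combined into a pool of $150,000.
That pool ($150,000) is divided at the grandchildren's generation equally among Hector, Greta, Una, Zofia, Elif, and Nuria: $25,000 each.

Hector receives $25,000.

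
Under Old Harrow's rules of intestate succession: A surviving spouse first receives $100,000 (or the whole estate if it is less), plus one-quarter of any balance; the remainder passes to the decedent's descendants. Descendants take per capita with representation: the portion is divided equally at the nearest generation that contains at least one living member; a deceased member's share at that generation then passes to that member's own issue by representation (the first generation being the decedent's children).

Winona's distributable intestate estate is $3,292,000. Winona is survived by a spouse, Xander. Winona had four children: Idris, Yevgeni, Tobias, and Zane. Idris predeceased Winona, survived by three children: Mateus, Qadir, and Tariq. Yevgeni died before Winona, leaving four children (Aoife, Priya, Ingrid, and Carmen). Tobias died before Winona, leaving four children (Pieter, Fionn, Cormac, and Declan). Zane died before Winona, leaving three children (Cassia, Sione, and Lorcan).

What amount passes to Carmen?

Carmen receives $171,000.

Xander first takes $100,000, leaving a balance of $3,192,000. Xander then takes one-quarter of the balance ($798,000), for a total of $898,000. The remaining $2,394,000 passes to the descendants.
No child survives, so the initial division is made at the grandchildren's generation.
The descendants' portion ($2,394,000) is divided into 14 shares of $171,000: Mateus, Qadir, Tariq, Aoife, Priya, Ingrid, Carmen, Pieter, Fionn, Cormac, Declan, Cassia, Sione, and Lorcan each take $171,000.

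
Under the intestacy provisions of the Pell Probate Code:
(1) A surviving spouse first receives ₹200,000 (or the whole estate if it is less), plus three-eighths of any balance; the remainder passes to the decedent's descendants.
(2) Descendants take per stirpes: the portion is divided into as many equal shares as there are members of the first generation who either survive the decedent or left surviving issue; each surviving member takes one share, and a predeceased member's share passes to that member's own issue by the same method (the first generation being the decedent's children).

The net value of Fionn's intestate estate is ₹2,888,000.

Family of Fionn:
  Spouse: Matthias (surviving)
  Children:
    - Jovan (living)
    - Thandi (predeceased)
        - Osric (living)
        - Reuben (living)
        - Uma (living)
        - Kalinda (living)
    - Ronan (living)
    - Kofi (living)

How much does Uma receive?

Matthias first takes ₹200,000, leaving a balance of ₹2,688,000. Matthias then takes three-eighths of the balance (₹1,008,000), for a total of ₹1,208,000. The remaining ₹1,680,000 passes to the descendants.
The descendants' portion (₹1,680,000) is divided into 4 shares of ₹420,000: Jovan, Ronan, and Kofi each take ₹420,000; Thandi's ₹420,000 share passes to Thandi's issue.
Thandi's share (₹420,000) is divided into 4 shares of ₹105,000: Osric, Reuben, Uma, and Kalinda each take ₹105,000.

Uma receives ₹105,000.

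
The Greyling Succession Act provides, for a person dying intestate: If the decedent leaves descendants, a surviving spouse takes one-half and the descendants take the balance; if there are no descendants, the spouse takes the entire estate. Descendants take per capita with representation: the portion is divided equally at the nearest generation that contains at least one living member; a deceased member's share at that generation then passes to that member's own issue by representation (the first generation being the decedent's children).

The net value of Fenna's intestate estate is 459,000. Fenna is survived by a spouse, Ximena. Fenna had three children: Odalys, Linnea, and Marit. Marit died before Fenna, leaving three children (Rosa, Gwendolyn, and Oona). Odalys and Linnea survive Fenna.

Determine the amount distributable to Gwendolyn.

Gwendolyn receives 25,500.

Ximena takes one-half of 459,000 = 229,500. The remaining 229,500 passes to the descendants.
The descendants' portion (229,500) is divided into 3 shares of 76,500: Odalys and Linnea each take 76,500; Marit's 76,500 share passes to Marit's issue.
Marit's share (76,500) is divided into 3 shares of 25,500: Rosa, Gwendolyn, and Oona each take 25,500.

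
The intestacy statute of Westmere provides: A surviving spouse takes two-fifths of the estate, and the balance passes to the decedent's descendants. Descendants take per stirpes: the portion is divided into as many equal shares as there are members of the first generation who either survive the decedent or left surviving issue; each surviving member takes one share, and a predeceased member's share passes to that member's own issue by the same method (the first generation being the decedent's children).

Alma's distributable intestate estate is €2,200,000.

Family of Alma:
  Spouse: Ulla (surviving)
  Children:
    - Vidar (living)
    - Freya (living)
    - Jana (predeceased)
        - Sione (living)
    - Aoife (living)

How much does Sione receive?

Ulla takes two-fifths of €2,200,000 = €880,000. The remaining €1,320,000 passes to the descendants.
The descendants' portion (€1,320,000) is divided into 4 shares of €330,000: Vidar, Freya, and Aoife each take €330,000; Jana's €330,000 share passes to Jana's issue.
Jana's share (€330,000) passes entirely to Sione.

Sione receives €330,000.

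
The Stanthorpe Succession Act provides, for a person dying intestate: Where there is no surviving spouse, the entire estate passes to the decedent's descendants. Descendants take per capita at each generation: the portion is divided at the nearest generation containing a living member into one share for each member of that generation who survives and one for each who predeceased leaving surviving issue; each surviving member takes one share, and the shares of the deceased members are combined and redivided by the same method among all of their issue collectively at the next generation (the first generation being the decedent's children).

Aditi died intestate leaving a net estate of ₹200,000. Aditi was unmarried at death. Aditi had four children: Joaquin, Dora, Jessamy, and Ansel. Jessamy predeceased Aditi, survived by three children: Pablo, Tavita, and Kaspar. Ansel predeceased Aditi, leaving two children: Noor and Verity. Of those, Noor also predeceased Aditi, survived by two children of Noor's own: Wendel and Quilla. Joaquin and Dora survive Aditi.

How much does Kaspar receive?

The entire ₹200,000 passes to the descendants.
That amount (₹200,000) is divided at the children's generation into 4 shares of ₹50,000. Joaquin and Dora each take ₹50,000. The 2 shares of the deceased (Jessamy and Ansel) are combined into a pool of ₹100,000.
That pool (₹100,000) is divided at the grandchildren's generation into 5 shares of ₹20,000. Pablo, Tavita, Kaspar, and Verity each take ₹20,000. The remaining share for the deceased Noor (₹20,000) is carried to the next generation.
That pool (₹20,000) is divided at the great-grandchildren's generation equally among Wendel and Quilla: ₹10,000 each.

Kaspar receives ₹20,000.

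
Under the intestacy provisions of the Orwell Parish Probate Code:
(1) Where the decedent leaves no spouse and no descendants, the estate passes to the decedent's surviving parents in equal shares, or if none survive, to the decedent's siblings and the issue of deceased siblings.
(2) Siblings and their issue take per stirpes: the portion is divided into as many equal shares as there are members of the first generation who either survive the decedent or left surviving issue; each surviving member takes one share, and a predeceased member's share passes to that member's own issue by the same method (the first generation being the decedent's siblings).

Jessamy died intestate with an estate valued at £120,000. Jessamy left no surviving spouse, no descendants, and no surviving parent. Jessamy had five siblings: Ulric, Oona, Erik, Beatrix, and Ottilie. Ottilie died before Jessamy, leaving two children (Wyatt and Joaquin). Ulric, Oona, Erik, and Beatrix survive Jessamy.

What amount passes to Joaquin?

Joaquin receives £12,000.

The entire £120,000 passes to the siblings and their issue.
That amount (£120,000) is divided into 5 shares of £24,000: Ulric, Oona, Erik, and Beatrix each take £24,000; Ottilie's £24,000 share passes to Ottilie's issue.
Ottilie's share (£24,000) is divided into 2 shares of £12,000: Wyatt and Joaquin each take £12,000.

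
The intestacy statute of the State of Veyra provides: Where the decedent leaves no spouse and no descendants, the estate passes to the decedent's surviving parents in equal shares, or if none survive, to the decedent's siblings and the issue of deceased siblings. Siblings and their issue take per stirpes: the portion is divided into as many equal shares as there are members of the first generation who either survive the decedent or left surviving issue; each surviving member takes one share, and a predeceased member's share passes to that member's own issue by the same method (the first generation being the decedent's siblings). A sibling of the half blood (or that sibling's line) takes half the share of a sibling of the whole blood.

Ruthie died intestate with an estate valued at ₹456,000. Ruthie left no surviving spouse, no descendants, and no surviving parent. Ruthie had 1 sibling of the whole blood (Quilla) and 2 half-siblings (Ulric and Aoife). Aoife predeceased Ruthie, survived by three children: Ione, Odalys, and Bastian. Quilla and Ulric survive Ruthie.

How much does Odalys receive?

Odalys receives ₹38,000.

The entire ₹456,000 passes to the siblings and their issue.
Counting each half-blood sibling's line as half a unit, there are 2 units in ₹456,000, so one unit is ₹228,000. Whole-blood lines (Quilla) take ₹228,000 each; half-blood lines (Ulric and Aoife) take ₹114,000 each.
Aoife's share (₹114,000) is divided into 3 shares of ₹38,000: Ione, Odalys, and Bastian each take ₹38,000.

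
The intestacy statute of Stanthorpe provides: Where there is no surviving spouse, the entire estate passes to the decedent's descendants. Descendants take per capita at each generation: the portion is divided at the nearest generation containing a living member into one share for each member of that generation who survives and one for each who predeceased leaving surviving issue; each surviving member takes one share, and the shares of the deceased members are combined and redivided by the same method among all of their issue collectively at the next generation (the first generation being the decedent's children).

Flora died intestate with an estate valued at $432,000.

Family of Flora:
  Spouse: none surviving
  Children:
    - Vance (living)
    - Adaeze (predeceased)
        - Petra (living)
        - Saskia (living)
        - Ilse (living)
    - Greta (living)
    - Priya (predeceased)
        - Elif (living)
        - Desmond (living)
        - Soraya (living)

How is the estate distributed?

Vance: $108,000; Petra: $36,000; Saskia: $36,000; Ilse: $36,000; Greta: $108,000; Elif: $36,000; Desmond: $36,000; Soraya: $36,000

The entire $432,000 passes to the descendants.
That amount ($432,000) is divided at the children's generation into 4 shares of $108,000. Vance and Greta each take $108,000. The 2 shares of the deceased (Adaeze and Priya) are combined into a pool of $216,000.
That pool ($216,000) is divided at the grandchildren's generation equally among Petra, Saskia, Ilse, Elif, Desmond, and Soraya: $36,000 each.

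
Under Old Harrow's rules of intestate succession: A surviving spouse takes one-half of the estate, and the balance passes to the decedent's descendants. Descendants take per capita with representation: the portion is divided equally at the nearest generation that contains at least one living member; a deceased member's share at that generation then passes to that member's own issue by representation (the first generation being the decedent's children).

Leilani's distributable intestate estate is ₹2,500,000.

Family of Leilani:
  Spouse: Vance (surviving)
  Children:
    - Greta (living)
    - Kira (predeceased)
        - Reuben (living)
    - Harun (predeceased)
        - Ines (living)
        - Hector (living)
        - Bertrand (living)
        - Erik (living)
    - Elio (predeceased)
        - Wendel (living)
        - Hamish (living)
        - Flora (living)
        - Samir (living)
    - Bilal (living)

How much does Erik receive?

Vance takes one-half of ₹2,500,000 = ₹1,250,000. The remaining ₹1,250,000 passes to the descendants.
The descendants' portion (₹1,250,000) is divided into 5 shares of ₹250,000: Greta and Bilal each take ₹250,000; Kira's ₹250,000 share passes to Kira's issue; Harun's ₹250,000 share passes to Harun's issue; Elio's ₹250,000 share passes to Elio's issue.
Kira's share (₹250,000) passes entirely to Reuben.
Harun's share (₹250,000) is divided into 4 shares of ₹62,500: Ines, Hector, Bertrand, and Erik each take ₹62,500.
Elio's share (₹250,000) is divided into 4 shares of ₹62,500: Wendel, Hamish, Flora, and Samir each take ₹62,500.

Erik receives ₹62,500.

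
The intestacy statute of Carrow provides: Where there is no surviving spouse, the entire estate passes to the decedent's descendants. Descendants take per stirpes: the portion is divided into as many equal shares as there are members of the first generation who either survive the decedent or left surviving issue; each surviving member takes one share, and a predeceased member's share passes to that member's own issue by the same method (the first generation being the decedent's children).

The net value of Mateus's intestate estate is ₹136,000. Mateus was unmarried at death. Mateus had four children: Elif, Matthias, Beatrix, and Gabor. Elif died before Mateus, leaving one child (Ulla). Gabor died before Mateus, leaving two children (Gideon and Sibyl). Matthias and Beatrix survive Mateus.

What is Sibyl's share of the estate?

The entire ₹136,000 passes to the descendants.
That amount (₹136,000) is divided into 4 shares of ₹34,000: Matthias and Beatrix each take ₹34,000; Elif's ₹34,000 share passes to Elif's issue; Gabor's ₹34,000 share passes to Gabor's issue.
Elif's share (₹34,000) passes entirely to Ulla.
Gabor's share (₹34,000) is divided into 2 shares of ₹17,000: Gideon and Sibyl each take ₹17,000.

Sibyl receives ₹17,000.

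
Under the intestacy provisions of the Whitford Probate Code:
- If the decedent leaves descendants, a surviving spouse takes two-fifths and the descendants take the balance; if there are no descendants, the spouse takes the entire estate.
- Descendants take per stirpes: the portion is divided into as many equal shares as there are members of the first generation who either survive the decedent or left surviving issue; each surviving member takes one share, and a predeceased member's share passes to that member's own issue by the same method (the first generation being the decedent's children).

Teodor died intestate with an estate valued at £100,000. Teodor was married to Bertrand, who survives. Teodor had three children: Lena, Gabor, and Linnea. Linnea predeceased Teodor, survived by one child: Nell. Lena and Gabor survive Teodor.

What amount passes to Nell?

Bertrand takes two-fifths of £100,000 = £40,000. The remaining £60,000 passes to the descendants.
The descendants' portion (£60,000) is divided into 3 shares of £20,000: Lena and Gabor each take £20,000; Linnea's £20,000 share passes to Linnea's issue.
Linnea's share (£20,000) passes entirely to Nell.

Nell receives £20,000.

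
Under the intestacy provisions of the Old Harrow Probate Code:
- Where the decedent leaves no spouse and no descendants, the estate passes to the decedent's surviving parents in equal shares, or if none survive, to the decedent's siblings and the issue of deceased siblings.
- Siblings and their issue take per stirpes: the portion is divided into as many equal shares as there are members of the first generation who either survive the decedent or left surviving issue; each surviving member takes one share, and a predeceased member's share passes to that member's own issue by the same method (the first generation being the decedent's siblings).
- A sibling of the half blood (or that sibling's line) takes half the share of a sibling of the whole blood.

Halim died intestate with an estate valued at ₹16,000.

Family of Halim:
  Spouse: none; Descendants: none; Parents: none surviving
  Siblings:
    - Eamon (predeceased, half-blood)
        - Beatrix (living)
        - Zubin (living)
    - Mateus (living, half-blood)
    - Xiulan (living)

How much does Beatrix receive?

The entire ₹16,000 passes to the siblings and their issue.
Counting each half-blood sibling's line as half a unit, there are 2 units in ₹16,000, so one unit is ₹8,000. Whole-blood lines (Xiulan) take ₹8,000 each; half-blood lines (Eamon and Mateus) take ₹4,000 each.
Eamon's share (₹4,000) is divided into 2 shares of ₹2,000: Beatrix and Zubin each take ₹2,000.

Beatrix receives ₹2,000.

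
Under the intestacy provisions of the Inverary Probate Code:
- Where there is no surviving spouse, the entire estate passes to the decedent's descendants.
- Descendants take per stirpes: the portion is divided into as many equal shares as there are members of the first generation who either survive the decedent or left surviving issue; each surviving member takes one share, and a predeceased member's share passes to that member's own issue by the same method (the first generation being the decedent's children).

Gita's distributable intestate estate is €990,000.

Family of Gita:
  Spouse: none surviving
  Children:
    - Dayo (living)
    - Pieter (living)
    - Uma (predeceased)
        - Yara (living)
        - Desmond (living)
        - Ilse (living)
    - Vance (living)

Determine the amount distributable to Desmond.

Desmond receives €82,500.

The entire €990,000 passes to the descendants.
That amount (€990,000) is divided into 4 shares of €247,500: Dayo, Pieter, and Vance each take €247,500; Uma's €247,500 share passes to Uma's issue.
Uma's share (€247,500) is divided into 3 shares of €82,500: Yara, Desmond, and Ilse each take €82,500.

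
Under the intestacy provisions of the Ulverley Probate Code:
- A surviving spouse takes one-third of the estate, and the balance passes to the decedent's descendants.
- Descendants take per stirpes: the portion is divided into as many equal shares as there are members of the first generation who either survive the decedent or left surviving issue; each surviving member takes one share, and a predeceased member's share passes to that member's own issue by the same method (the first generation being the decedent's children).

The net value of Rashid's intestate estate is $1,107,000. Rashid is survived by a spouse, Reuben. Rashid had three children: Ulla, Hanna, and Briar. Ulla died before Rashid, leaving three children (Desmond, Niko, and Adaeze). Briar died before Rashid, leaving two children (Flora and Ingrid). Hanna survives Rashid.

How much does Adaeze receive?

Adaeze receives $82,000.

Reuben takes one-third of $1,107,000 = $369,000. The remaining $738,000 passes to the descendants.
The descendants' portion ($738,000) is divided into 3 shares of $246,000: Hanna takes $246,000; Ulla's $246,000 share passes to Ulla's issue; Briar's $246,000 share passes to Briar's issue.
Ulla's share ($246,000) is divided into 3 shares of $82,000: Desmond, Niko, and Adaeze each take $82,000.
Briar's share ($246,000) is divided into 2 shares of $123,000: Flora and Ingrid each take $123,000.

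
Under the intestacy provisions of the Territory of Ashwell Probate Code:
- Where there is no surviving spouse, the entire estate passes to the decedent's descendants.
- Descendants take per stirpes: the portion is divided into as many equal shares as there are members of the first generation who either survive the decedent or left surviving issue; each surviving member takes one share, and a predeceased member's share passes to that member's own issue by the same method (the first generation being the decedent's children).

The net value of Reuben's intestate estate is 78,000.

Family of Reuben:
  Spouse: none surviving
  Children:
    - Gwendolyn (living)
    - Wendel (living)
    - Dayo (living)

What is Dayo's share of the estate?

The entire 78,000 passes to the descendants.
That amount (78,000) is divided into 3 shares of 26,000: Gwendolyn, Wendel, and Dayo each take 26,000.

Dayo receives 26,000.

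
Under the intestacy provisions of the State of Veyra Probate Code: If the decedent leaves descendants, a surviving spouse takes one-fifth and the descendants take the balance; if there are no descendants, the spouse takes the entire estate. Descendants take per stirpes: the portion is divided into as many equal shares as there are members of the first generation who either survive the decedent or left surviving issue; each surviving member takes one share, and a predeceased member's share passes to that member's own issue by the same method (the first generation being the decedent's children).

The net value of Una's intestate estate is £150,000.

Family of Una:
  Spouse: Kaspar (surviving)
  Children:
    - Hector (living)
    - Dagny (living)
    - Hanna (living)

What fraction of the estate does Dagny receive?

Kaspar takes one-fifth of £150,000 = £30,000. The remaining £120,000 passes to the descendants.
The descendants' portion (£120,000) is divided into 3 shares of £40,000: Hector, Dagny, and Hanna each take £40,000.

Dagny receives 4/15 of the estate.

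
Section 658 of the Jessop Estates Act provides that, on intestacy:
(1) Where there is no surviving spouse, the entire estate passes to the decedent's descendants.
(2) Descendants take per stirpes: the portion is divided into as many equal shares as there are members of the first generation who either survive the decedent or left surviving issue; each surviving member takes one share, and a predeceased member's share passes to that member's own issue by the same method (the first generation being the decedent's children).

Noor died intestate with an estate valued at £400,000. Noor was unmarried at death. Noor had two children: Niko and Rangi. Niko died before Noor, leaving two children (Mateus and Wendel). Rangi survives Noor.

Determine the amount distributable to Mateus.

The entire £400,000 passes to the descendants.
That amount (£400,000) is divided into 2 shares of £200,000: Rangi takes £200,000; Niko's £200,000 share passes to Niko's issue.
Niko's share (£200,000) is divided into 2 shares of £100,000: Mateus and Wendel each take £100,000.

Mateus receives £100,000.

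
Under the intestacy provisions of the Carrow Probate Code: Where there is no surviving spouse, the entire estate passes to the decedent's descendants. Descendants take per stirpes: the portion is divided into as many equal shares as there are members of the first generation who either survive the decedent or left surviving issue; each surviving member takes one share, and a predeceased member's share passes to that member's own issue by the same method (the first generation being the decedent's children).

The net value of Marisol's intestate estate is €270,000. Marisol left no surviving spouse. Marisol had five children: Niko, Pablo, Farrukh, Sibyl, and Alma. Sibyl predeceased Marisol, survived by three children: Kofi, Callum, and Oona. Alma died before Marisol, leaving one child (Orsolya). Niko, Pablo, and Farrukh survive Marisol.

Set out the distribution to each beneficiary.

The entire €270,000 passes to the descendants.
That amount (€270,000) is divided into 5 shares of €54,000: Niko, Pablo, and Farrukh each take €54,000; Sibyl's €54,000 share passes to Sibyl's issue; Alma's €54,000 share passes to Alma's issue.
Sibyl's share (€54,000) is divided into 3 shares of €18,000: Kofi, Callum, and Oona each take €18,000.
Alma's share (€54,000) passes entirely to Orsolya.

Niko: €54,000; Pablo: €54,000; Farrukh: €54,000; Kofi: €18,000; Callum: €18,000; Oona: €18,000; Orsolya: €54,000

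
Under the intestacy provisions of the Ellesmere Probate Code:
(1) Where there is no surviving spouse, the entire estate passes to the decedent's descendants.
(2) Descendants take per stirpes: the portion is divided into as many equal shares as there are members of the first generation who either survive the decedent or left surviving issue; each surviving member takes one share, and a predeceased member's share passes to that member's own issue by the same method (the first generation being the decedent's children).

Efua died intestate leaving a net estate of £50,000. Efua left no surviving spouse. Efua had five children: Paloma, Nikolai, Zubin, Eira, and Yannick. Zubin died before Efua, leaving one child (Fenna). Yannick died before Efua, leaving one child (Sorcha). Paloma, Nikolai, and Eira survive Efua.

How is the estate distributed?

The entire £50,000 passes to the descendants.
That amount (£50,000) is divided into 5 shares of £10,000: Paloma, Nikolai, and Eira each take £10,000; Zubin's £10,000 share passes to Zubin's issue; Yannick's £10,000 share passes to Yannick's issue.
Zubin's share (£10,000) passes entirely to Fenna.
Yannick's share (£10,000) passes entirely to Sorcha.

Paloma: £10,000; Nikolai: £10,000; Fenna: £10,000; Eira: £10,000; Sorcha: £10,000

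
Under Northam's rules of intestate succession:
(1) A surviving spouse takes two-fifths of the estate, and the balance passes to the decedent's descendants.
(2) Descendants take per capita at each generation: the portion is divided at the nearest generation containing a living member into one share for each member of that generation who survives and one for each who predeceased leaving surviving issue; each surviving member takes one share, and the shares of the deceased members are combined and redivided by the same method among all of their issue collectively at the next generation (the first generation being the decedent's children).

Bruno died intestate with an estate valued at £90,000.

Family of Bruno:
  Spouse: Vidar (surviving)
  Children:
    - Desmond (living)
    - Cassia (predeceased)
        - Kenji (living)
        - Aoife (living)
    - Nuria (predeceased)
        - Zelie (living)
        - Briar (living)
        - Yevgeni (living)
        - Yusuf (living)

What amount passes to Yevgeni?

Yevgeni receives £6,000.

Vidar takes two-fifths of £90,000 = £36,000. The remaining £54,000 passes to the descendants.
The descendants' portion (£54,000) is divided at the children's generation into 3 shares of £18,000. Desmond takes £18,000. The 2 shares of the deceased (Cassia and Nuria) are combined into a pool of £36,000.
That pool (£36,000) is divided at the grandchildren's generation equally among Kenji, Aoife, Zelie, Briar, Yevgeni, and Yusuf: £6,000 each.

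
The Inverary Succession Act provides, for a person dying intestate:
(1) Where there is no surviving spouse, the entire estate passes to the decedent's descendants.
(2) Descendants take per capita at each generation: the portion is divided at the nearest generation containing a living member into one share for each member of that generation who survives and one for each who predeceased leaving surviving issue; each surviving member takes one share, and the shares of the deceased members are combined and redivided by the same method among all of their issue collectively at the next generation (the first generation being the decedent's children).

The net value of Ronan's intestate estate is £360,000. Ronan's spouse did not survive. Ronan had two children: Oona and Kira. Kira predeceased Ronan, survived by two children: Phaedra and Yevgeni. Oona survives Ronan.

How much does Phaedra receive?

Phaedra receives £90,000.

The entire £360,000 passes to the descendants.
That amount (£360,000) is divided at the children's generation into 2 shares of £180,000. Oona takes £180,000. The remaining share for the deceased Kira (£180,000) is carried to the next generation.
That pool (£180,000) is divided at the grandchildren's generation equally among Phaedra and Yevgeni: £90,000 each.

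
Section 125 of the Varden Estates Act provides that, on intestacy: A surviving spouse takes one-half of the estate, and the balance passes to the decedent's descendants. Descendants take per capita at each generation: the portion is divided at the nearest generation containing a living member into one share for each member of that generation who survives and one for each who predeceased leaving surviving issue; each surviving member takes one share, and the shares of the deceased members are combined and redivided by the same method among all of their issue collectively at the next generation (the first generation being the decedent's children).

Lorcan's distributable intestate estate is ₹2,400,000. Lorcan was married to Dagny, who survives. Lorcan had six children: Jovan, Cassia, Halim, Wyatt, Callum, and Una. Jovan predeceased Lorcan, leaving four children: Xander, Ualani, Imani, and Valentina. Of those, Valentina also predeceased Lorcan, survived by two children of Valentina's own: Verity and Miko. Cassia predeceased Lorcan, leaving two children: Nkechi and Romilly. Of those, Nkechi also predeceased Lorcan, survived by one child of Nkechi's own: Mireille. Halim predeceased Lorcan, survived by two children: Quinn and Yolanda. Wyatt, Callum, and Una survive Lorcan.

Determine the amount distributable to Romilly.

Dagny takes one-half of ₹2,400,000 = ₹1,200,000. The remaining ₹1,200,000 passes to the descendants.
The descendants' portion (₹1,200,000) is divided at the children's generation into 6 shares of ₹200,000. Wyatt, Callum, and Una each take ₹200,000. The 3 shares of the deceased (Jovan, Cassia, and Halim) are combined into a pool of ₹600,000.
That pool (₹600,000) is divided at the grandchildren's generation into 8 shares of ₹75,000. Xander, Ualani, Imani, Romilly, Quinn, and Yolanda each take ₹75,000. The 2 shares of the deceased (Valentina and Nkechi) are combined into a pool of ₹150,000.
That pool (₹150,000) is divided at the great-grandchildren's generation equally among Verity, Miko, and Mireille: ₹50,000 each.

Romilly receives ₹75,000.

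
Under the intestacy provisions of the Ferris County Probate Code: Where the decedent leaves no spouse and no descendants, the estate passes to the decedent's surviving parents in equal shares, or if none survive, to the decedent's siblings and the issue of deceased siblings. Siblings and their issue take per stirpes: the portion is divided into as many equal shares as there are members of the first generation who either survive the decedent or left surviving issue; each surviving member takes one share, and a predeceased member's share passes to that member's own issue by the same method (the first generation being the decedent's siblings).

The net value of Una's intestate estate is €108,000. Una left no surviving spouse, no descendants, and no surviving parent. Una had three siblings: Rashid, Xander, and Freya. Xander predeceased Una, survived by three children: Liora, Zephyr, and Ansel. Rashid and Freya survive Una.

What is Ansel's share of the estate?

The entire €108,000 passes to the siblings and their issue.
That amount (€108,000) is divided into 3 shares of €36,000: Rashid and Freya each take €36,000; Xander's €36,000 share passes to Xander's issue.
Xander's share (€36,000) is divided into 3 shares of €12,000: Liora, Zephyr, and Ansel each take €12,000.

Ansel receives €12,000.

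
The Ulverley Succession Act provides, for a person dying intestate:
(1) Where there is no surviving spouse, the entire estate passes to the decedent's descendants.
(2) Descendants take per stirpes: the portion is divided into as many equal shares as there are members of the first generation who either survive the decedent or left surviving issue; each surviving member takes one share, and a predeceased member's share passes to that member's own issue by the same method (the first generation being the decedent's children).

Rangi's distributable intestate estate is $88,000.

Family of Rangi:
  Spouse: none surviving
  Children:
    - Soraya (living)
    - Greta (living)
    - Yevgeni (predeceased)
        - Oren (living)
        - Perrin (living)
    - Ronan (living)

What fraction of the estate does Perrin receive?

Perrin receives 1/8 of the estate.

The entire $88,000 passes to the descendants.
That amount ($88,000) is divided into 4 shares of $22,000: Soraya, Greta, and Ronan each take $22,000; Yevgeni's $22,000 share passes to Yevgeni's issue.
Yevgeni's share ($22,000) is divided into 2 shares of $11,000: Oren and Perrin each take $11,000.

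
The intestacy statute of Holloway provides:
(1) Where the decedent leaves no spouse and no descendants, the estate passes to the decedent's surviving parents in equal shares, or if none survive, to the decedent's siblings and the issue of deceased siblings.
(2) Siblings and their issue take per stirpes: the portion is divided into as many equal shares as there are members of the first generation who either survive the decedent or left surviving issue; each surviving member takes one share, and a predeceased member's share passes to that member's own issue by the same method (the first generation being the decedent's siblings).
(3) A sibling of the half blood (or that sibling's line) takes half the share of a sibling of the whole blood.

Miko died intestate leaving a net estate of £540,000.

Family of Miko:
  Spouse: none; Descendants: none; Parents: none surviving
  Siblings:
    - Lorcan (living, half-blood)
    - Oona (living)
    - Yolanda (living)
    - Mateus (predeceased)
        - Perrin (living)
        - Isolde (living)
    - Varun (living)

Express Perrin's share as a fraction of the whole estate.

Perrin receives 1/9 of the estate.

The entire £540,000 passes to the siblings and their issue.
Counting each half-blood sibling's line as half a unit, there are 9/2 units in £540,000, so one unit is £120,000. Whole-blood lines (Oona, Yolanda, Mateus, and Varun) take £120,000 each; half-blood lines (Lorcan) take £60,000 each.
Mateus's share (£120,000) is divided into 2 shares of £60,000: Perrin and Isolde each take £60,000.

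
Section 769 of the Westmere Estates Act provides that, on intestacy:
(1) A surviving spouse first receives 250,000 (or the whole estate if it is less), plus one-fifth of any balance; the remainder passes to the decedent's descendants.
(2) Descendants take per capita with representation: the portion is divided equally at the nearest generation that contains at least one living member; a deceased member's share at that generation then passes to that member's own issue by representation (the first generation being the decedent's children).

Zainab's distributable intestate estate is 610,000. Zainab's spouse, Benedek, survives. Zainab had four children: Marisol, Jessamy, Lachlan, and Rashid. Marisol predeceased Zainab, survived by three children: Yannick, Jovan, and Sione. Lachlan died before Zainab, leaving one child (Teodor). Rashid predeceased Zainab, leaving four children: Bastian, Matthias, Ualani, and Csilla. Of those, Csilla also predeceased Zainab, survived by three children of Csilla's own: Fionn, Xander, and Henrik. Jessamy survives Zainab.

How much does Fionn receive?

Fionn receives 6,000.

Benedek first takes 250,000, leaving a balance of 360,000. Benedek then takes one-fifth of the balance (72,000), for a total of 322,000. The remaining 288,000 passes to the descendants.
The descendants' portion (288,000) is divided into 4 shares of 72,000: Jessamy takes 72,000; Marisol's 72,000 share passes to Marisol's issue; Lachlan's 72,000 share passes to Lachlan's issue; Rashid's 72,000 share passes to Rashid's issue.
Marisol's share (72,000) is divided into 3 shares of 24,000: Yannick, Jovan, and Sione each take 24,000.
Lachlan's share (72,000) passes entirely to Teodor.
Rashid's share (72,000) is divided into 4 shares of 18,000: Bastian, Matthias, and Ualani each take 18,000; Csilla's 18,000 share passes to Csilla's issue.
Csilla's share (18,000) is divided into 3 shares of 6,000: Fionn, Xander, and Henrik each take 6,000.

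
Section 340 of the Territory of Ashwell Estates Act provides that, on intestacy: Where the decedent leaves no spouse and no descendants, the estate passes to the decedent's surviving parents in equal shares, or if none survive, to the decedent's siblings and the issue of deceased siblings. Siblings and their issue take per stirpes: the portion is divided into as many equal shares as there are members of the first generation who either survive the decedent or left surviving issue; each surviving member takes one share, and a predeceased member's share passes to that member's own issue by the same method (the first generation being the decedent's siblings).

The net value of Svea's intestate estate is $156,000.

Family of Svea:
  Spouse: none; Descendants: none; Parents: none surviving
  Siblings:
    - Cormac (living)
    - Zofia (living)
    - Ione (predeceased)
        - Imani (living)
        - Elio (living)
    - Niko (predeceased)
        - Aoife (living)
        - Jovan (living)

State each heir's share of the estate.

The entire $156,000 passes to the siblings and their issue.
That amount ($156,000) is divided into 4 shares of $39,000: Cormac and Zofia each take $39,000; Ione's $39,000 share passes to Ione's issue; Niko's $39,000 share passes to Niko's issue.
Ione's share ($39,000) is divided into 2 shares of $19,500: Imani and Elio each take $19,500.
Niko's share ($39,000) is divided into 2 shares of $19,500: Aoife and Jovan each take $19,500.

Cormac: $39,000; Zofia: $39,000; Imani: $19,500; Elio: $19,500; Aoife: $19,500; Jovan: $19,500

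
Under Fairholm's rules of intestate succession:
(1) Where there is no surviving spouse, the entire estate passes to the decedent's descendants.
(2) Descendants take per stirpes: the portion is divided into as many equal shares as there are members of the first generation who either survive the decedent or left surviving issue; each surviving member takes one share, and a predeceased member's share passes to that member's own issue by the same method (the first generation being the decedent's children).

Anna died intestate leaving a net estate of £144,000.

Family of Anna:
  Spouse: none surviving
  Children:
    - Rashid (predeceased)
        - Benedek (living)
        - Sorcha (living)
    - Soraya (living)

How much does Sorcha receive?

The entire £144,000 passes to the descendants.
That amount (£144,000) is divided into 2 shares of £72,000: Soraya takes £72,000; Rashid's £72,000 share passes to Rashid's issue.
Rashid's share (£72,000) is divided into 2 shares of £36,000: Benedek and Sorcha each take £36,000.

Sorcha receives £36,000.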